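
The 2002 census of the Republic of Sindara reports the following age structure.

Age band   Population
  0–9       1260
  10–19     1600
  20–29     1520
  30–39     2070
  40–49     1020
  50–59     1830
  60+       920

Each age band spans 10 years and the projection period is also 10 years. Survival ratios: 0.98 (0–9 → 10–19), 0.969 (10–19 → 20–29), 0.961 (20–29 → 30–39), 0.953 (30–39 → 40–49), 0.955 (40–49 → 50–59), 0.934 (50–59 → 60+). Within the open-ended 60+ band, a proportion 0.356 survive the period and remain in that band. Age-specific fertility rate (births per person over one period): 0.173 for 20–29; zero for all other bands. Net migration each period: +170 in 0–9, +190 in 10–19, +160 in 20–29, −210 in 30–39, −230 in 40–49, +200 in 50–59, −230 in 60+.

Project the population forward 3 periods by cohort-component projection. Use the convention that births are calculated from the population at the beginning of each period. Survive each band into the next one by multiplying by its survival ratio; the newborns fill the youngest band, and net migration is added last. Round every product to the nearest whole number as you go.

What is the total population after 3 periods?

[period 1]
Births: 1520 × 0.173 = 263
10–19: 1260 × 0.98 = 1235
20–29: 1600 × 0.969 = 1550
30–39: 1520 × 0.961 = 1461
40–49: 2070 × 0.953 = 1973
50–59: 1020 × 0.955 = 974
60+: 1830 × 0.934 + 920 × 0.356 = 1709 + 328 = 2037
Net migration: 0–9 + 170 → 433; 10–19 + 190 → 1425; 20–29 + 160 → 1710; 30–39 − 210 → 1251; 40–49 − 230 → 1743; 50–59 + 200 → 1174; 60+ − 230 → 1807
End of period: [433, 1425, 1710, 1251, 1743, 1174, 1807]
[period 2]
Births: 1710 × 0.173 = 296
10–19: 433 × 0.98 = 424
20–29: 1425 × 0.969 = 1381
30–39: 1710 × 0.961 = 1643
40–49: 1251 × 0.953 = 1192
50–59: 1743 × 0.955 = 1665
60+: 1174 × 0.934 + 1807 × 0.356 = 1097 + 643 = 1740
Net migration: 0–9 + 170 → 466; 10–19 + 190 → 614; 20–29 + 160 → 1541; 30–39 − 210 → 1433; 40–49 − 230 → 962; 50–59 + 200 → 1865; 60+ − 230 → 1510
End of period: [466, 614, 1541, 1433, 962, 1865, 1510]
[period 3]
Births: 1541 × 0.173 = 267
10–19: 466 × 0.98 = 457
20–29: 614 × 0.969 = 595
30–39: 1541 × 0.961 = 1481
40–49: 1433 × 0.953 = 1366
50–59: 962 × 0.955 = 919
60+: 1865 × 0.934 + 1510 × 0.356 = 1742 + 538 = 2280
Net migration: 0–9 + 170 → 437; 10–19 + 190 → 647; 20–29 + 160 → 755; 30–39 − 210 → 1271; 40–49 − 230 → 1136; 50–59 + 200 → 1119; 60+ − 230 → 2050
End of period: [437, 647, 755, 1271, 1136, 1119, 2050]
Total after period 3: 437 + 647 + 755 + 1271 + 1136 + 1119 + 2050 = 7415

7415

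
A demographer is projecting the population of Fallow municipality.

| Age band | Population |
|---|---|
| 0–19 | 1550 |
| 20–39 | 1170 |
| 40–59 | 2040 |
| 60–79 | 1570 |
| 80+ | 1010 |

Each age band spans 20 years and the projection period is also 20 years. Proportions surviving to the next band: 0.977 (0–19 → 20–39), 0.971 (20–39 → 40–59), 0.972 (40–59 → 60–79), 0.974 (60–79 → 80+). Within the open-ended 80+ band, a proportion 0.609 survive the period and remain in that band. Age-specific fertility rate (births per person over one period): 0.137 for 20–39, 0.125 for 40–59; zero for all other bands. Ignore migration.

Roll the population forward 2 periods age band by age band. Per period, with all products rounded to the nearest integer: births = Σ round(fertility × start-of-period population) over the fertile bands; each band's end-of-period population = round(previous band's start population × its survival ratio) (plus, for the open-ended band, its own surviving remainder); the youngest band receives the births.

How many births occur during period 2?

349

(Groups numbered youngest = 1 to oldest = 5.)
After projecting period 1:
Births: 1170 × 0.137 = 160  |  2040 × 0.125 = 255 → 415
Group 2: 1550 × 0.977 = 1514
Group 3: 1170 × 0.971 = 1136
Group 4: 2040 × 0.972 = 1983
Group 5: 1570 × 0.974 + 1010 × 0.609 = 1529 + 615 = 2144
Population now: 0–19=415, 20–39=1514, 40–59=1136, 60–79=1983, 80+=2144
After projecting period 2:
Births: 1514 × 0.137 = 207  |  1136 × 0.125 = 142 → 349
Group 2: 415 × 0.977 = 405
Group 3: 1514 × 0.971 = 1470
Group 4: 1136 × 0.972 = 1104
Group 5: 1983 × 0.974 + 2144 × 0.609 = 1931 + 1306 = 3237
Population now: 0–19=349, 20–39=405, 40–59=1470, 60–79=1104, 80+=3237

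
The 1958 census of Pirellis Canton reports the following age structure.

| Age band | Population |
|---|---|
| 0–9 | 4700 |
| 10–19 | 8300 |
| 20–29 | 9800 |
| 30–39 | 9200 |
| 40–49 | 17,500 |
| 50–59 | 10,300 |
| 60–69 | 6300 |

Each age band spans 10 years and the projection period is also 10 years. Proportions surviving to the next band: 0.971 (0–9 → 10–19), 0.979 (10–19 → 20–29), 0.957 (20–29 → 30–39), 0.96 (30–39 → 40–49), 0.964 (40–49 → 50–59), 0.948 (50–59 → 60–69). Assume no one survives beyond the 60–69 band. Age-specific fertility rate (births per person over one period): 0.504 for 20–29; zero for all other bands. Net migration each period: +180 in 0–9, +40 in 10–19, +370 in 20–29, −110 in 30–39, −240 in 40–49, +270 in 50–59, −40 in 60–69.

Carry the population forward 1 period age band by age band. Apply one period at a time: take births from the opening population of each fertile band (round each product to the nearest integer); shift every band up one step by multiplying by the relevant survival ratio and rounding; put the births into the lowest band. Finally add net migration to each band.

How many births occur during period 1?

4939

After projecting period 1:
Births: 9800 × 0.504 = 4939
10–19: 4700 × 0.971 = 4564
20–29: 8300 × 0.979 = 8126
30–39: 9800 × 0.957 = 9379
40–49: 9200 × 0.96 = 8832
50–59: 17500 × 0.964 = 16870
60–69: 10300 × 0.948 = 9764
Net migration: 0–9 + 180 → 5119; 10–19 + 40 → 4604; 20–29 + 370 → 8496; 30–39 − 110 → 9269; 40–49 − 240 → 8592; 50–59 + 270 → 17140; 60–69 − 40 → 9724
→ [5119, 4604, 8496, 9269, 8592, 17140, 9724]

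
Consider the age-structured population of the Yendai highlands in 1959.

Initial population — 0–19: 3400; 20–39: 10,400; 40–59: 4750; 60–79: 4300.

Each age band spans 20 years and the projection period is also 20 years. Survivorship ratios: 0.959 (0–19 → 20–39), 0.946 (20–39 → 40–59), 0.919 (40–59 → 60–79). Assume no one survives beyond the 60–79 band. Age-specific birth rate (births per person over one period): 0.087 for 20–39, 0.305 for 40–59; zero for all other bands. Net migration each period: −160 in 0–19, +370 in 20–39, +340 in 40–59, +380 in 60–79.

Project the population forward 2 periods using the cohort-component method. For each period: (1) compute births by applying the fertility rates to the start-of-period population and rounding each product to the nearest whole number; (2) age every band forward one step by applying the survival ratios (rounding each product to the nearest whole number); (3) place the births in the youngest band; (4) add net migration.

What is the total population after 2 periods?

19243

Call the bands 1 to 4, youngest first.
— Period 1 —
Births: 10400 × 0.087 = 905, 4750 × 0.305 = 1449 ⇒ total 2354
Band 2: 3400 × 0.959 = 3261
Band 3: 10400 × 0.946 = 9838
Band 4: 4750 × 0.919 = 4365
Net migration: Band 1 − 160 → 2194; Band 2 + 370 → 3631; Band 3 + 340 → 10178; Band 4 + 380 → 4745
End of period: [2194, 3631, 10178, 4745]
— Period 2 —
Births: 3631 × 0.087 = 316, 10178 × 0.305 = 3104 ⇒ total 3420
Band 2: 2194 × 0.959 = 2104
Band 3: 3631 × 0.946 = 3435
Band 4: 10178 × 0.919 = 9354
Net migration: Band 1 − 160 → 3260; Band 2 + 370 → 2474; Band 3 + 340 → 3775; Band 4 + 380 → 9734
End of period: [3260, 2474, 3775, 9734]
Total after period 2: 3260 + 2474 + 3775 + 9734 = 19243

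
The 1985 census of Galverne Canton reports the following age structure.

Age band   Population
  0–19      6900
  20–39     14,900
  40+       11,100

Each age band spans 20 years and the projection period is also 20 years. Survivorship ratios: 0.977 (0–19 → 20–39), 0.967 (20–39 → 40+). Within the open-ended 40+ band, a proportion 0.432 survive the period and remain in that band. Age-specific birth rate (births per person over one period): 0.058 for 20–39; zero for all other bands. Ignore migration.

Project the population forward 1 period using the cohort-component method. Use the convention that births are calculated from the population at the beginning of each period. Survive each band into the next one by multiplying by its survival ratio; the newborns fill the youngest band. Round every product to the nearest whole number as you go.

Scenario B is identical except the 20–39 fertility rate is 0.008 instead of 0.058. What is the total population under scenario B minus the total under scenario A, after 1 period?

-745

— Period 1 —
Births: 14900 × 0.058 = 864
20–39: 6900 × 0.977 = 6741
40+: 14900 × 0.967 + 11100 × 0.432 = 14408 + 4795 = 19203
Giving 864 / 6741 / 19203.
Scenario A total after 1 period: 26808
Scenario B projection —
— Period 1 —
Births: 14900 × 0.008 = 119
20–39: 6900 × 0.977 = 6741
40+: 14900 × 0.967 + 11100 × 0.432 = 14408 + 4795 = 19203
Giving 119 / 6741 / 19203.
Scenario B total after 1 period: 26063
Difference B − A = 26063 − 26808 = -745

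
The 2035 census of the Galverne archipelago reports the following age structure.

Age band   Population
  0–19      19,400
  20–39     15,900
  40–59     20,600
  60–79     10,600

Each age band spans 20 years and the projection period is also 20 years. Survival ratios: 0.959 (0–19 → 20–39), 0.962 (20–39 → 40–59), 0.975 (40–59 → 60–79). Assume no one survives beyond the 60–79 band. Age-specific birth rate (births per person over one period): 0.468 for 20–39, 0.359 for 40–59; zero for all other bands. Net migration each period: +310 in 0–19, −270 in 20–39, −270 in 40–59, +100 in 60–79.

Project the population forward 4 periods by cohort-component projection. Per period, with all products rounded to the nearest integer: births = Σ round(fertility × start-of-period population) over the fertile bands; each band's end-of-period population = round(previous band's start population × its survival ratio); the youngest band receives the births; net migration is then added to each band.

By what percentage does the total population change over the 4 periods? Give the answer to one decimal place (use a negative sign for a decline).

— Period 1 —
Births: 15900 * 0.468 = 7441  |  20600 * 0.359 = 7395 → 14836
20–39: 19400 * 0.959 = 18605
40–59: 15900 * 0.962 = 15296
60–79: 20600 * 0.975 = 20085
Net migration: 0–19 + 310 → 15146; 20–39 − 270 → 18335; 40–59 − 270 → 15026; 60–79 + 100 → 20185
→ [15146, 18335, 15026, 20185]
— Period 2 —
Births: 18335 * 0.468 = 8581  |  15026 * 0.359 = 5394 → 13975
20–39: 15146 * 0.959 = 14525
40–59: 18335 * 0.962 = 17638
60–79: 15026 * 0.975 = 14650
Net migration: 0–19 + 310 → 14285; 20–39 − 270 → 14255; 40–59 − 270 → 17368; 60–79 + 100 → 14750
→ [14285, 14255, 17368, 14750]
— Period 3 —
Births: 14255 * 0.468 = 6671  |  17368 * 0.359 = 6235 → 12906
20–39: 14285 * 0.959 = 13699
40–59: 14255 * 0.962 = 13713
60–79: 17368 * 0.975 = 16934
Net migration: 0–19 + 310 → 13216; 20–39 − 270 → 13429; 40–59 − 270 → 13443; 60–79 + 100 → 17034
→ [13216, 13429, 13443, 17034]
— Period 4 —
Births: 13429 * 0.468 = 6285  |  13443 * 0.359 = 4826 → 11111
20–39: 13216 * 0.959 = 12674
40–59: 13429 * 0.962 = 12919
60–79: 13443 * 0.975 = 13107
Net migration: 0–19 + 310 → 11421; 20–39 − 270 → 12404; 40–59 − 270 → 12649; 60–79 + 100 → 13207
→ [11421, 12404, 12649, 13207]
Total: 66500 → 49681; change = -16819; percentage change = -25.3%

-25.3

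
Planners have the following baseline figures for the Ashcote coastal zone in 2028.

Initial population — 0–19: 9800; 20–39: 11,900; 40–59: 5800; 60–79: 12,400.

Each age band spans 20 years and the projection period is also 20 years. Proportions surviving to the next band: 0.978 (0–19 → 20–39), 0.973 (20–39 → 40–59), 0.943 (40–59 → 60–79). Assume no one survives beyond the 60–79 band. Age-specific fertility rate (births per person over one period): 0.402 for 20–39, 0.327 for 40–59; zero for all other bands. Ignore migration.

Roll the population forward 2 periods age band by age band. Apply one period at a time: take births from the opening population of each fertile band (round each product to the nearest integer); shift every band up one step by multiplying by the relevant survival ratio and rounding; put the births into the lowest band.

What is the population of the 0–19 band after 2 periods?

7639

— Period 1 —
Births: 11900 × 0.402 = 4784  |  5800 × 0.327 = 1897 ⇒ total 6681
20–39: 9800 × 0.978 = 9584
40–59: 11900 × 0.973 = 11579
60–79: 5800 × 0.943 = 5469
Giving 6681 / 9584 / 11579 / 5469.
— Period 2 —
Births: 9584 × 0.402 = 3853  |  11579 × 0.327 = 3786 ⇒ total 7639
20–39: 6681 × 0.978 = 6534
40–59: 9584 × 0.973 = 9325
60–79: 11579 × 0.943 = 10919
Giving 7639 / 6534 / 9325 / 10919.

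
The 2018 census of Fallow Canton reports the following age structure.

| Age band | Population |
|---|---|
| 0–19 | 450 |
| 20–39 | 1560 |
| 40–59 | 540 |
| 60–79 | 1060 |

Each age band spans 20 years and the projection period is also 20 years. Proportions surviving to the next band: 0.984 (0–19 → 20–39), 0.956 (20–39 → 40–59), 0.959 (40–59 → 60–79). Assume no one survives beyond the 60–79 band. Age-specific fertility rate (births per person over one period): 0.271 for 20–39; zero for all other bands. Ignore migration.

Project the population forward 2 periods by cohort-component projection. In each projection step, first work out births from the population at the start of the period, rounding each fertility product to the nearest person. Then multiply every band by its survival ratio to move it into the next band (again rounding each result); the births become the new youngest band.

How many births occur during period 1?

[period 1]
Births: 1560 × 0.271 = 423
20–39: 450 × 0.984 = 443
40–59: 1560 × 0.956 = 1491
60–79: 540 × 0.959 = 518
End of period: [423, 443, 1491, 518]

423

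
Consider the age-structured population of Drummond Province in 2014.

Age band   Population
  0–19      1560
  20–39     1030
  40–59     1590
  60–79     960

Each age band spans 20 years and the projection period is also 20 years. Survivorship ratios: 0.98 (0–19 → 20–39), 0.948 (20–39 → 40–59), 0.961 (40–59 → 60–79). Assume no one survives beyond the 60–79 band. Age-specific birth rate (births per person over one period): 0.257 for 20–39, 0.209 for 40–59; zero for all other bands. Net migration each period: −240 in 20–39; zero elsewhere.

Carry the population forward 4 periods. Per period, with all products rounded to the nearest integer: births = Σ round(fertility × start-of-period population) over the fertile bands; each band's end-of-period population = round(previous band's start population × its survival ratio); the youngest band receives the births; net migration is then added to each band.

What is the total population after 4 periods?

Let band 1 be 0–19 through band 4 = 60–79.
Period 1:
Births: 1030 * 0.257 = 265  |  1590 * 0.209 = 332 → 597
Band 2: 1560 * 0.98 = 1529
Band 3: 1030 * 0.948 = 976
Band 4: 1590 * 0.961 = 1528
Net migration: Band 2 − 240 → 1289
End of period: [597, 1289, 976, 1528]
Period 2:
Births: 1289 * 0.257 = 331  |  976 * 0.209 = 204 → 535
Band 2: 597 * 0.98 = 585
Band 3: 1289 * 0.948 = 1222
Band 4: 976 * 0.961 = 938
Net migration: Band 2 − 240 → 345
End of period: [535, 345, 1222, 938]
Period 3:
Births: 345 * 0.257 = 89  |  1222 * 0.209 = 255 → 344
Band 2: 535 * 0.98 = 524
Band 3: 345 * 0.948 = 327
Band 4: 1222 * 0.961 = 1174
Net migration: Band 2 − 240 → 284
End of period: [344, 284, 327, 1174]
Period 4:
Births: 284 * 0.257 = 73  |  327 * 0.209 = 68 → 141
Band 2: 344 * 0.98 = 337
Band 3: 284 * 0.948 = 269
Band 4: 327 * 0.961 = 314
Net migration: Band 2 − 240 → 97
End of period: [141, 97, 269, 314]
Total after period 4: 141 + 97 + 269 + 314 = 821

821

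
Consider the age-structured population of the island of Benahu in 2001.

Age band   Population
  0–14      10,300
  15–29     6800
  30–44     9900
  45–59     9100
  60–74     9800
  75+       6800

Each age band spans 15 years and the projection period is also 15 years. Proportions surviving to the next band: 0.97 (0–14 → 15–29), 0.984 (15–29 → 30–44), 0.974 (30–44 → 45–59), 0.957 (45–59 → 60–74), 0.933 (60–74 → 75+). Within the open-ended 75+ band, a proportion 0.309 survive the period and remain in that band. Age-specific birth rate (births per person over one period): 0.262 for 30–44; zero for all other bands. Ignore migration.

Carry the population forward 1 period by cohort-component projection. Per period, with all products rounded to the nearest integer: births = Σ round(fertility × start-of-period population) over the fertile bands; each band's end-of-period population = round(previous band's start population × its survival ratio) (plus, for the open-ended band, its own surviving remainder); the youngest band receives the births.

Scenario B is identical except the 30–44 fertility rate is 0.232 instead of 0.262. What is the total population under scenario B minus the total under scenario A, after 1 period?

— Period 1 —
Births: 9900 * 0.262 = 2594
15–29: 10300 * 0.97 = 9991
30–44: 6800 * 0.984 = 6691
45–59: 9900 * 0.974 = 9643
60–74: 9100 * 0.957 = 8709
75+: 9800 * 0.933 + 6800 * 0.309 = 9143 + 2101 = 11244
Population now: 0–14=2594, 15–29=9991, 30–44=6691, 45–59=9643, 60–74=8709, 75+=11244
Scenario A total after 1 period: 48872
Scenario B projection —
— Period 1 —
Births: 9900 * 0.232 = 2297
15–29: 10300 * 0.97 = 9991
30–44: 6800 * 0.984 = 6691
45–59: 9900 * 0.974 = 9643
60–74: 9100 * 0.957 = 8709
75+: 9800 * 0.933 + 6800 * 0.309 = 9143 + 2101 = 11244
Population now: 0–14=2297, 15–29=9991, 30–44=6691, 45–59=9643, 60–74=8709, 75+=11244
Scenario B total after 1 period: 48575
Difference B − A = 48575 − 48872 = -297

-297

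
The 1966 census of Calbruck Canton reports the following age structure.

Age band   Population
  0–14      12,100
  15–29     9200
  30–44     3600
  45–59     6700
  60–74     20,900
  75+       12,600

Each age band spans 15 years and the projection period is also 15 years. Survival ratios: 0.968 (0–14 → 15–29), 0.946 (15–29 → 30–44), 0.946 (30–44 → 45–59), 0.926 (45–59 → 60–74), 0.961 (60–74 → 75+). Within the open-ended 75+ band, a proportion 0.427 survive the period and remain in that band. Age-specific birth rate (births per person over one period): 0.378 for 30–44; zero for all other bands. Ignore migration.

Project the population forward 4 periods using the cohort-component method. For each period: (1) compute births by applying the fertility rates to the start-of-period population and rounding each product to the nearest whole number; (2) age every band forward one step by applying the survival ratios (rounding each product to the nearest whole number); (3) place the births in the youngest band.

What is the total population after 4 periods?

Let group 1 be 0–14 through group 6 = 75+.
After projecting period 1:
Births: 3600 × 0.378 = 1361
Group 2: 12100 × 0.968 = 11713
Group 3: 9200 × 0.946 = 8703
Group 4: 3600 × 0.946 = 3406
Group 5: 6700 × 0.926 = 6204
Group 6: 20900 × 0.961 + 12600 × 0.427 = 20085 + 5380 = 25465
Giving 1361 / 11713 / 8703 / 3406 / 6204 / 25465.
After projecting period 2:
Births: 8703 × 0.378 = 3290
Group 2: 1361 × 0.968 = 1317
Group 3: 11713 × 0.946 = 11080
Group 4: 8703 × 0.946 = 8233
Group 5: 3406 × 0.926 = 3154
Group 6: 6204 × 0.961 + 25465 × 0.427 = 5962 + 10874 = 16836
Giving 3290 / 1317 / 11080 / 8233 / 3154 / 16836.
After projecting period 3:
Births: 11080 × 0.378 = 4188
Group 2: 3290 × 0.968 = 3185
Group 3: 1317 × 0.946 = 1246
Group 4: 11080 × 0.946 = 10482
Group 5: 8233 × 0.926 = 7624
Group 6: 3154 × 0.961 + 16836 × 0.427 = 3031 + 7189 = 10220
Giving 4188 / 3185 / 1246 / 10482 / 7624 / 10220.
After projecting period 4:
Births: 1246 × 0.378 = 471
Group 2: 4188 × 0.968 = 4054
Group 3: 3185 × 0.946 = 3013
Group 4: 1246 × 0.946 = 1179
Group 5: 10482 × 0.926 = 9706
Group 6: 7624 × 0.961 + 10220 × 0.427 = 7327 + 4364 = 11691
Giving 471 / 4054 / 3013 / 1179 / 9706 / 11691.
Total after period 4: 471 + 4054 + 3013 + 1179 + 9706 + 11691 = 30114

30114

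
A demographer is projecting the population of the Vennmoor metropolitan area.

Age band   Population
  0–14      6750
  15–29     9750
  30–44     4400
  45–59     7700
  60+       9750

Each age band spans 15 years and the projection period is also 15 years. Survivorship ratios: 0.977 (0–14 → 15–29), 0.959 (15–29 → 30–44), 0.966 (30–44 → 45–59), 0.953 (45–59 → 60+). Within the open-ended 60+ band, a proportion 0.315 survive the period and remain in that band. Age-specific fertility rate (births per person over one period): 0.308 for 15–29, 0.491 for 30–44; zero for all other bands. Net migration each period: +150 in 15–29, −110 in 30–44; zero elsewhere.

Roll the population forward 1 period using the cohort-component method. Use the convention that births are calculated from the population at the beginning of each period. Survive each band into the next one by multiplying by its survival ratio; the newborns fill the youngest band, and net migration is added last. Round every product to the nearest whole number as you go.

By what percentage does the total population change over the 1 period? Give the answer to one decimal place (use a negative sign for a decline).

Numbering the bands 1..5 from youngest to oldest:
— Period 1 —
Births: 9750 * 0.308 = 3003  |  4400 * 0.491 = 2160 ⇒ total 5163
Band 2: 6750 * 0.977 = 6595
Band 3: 9750 * 0.959 = 9350
Band 4: 4400 * 0.966 = 4250
Band 5: 7700 * 0.953 + 9750 * 0.315 = 7338 + 3071 = 10409
Net migration: Band 2 + 150 → 6745; Band 3 − 110 → 9240
→ [5163, 6745, 9240, 4250, 10409]
Total: 38350 → 35807; change = -2543; percentage change = -6.6%

-6.6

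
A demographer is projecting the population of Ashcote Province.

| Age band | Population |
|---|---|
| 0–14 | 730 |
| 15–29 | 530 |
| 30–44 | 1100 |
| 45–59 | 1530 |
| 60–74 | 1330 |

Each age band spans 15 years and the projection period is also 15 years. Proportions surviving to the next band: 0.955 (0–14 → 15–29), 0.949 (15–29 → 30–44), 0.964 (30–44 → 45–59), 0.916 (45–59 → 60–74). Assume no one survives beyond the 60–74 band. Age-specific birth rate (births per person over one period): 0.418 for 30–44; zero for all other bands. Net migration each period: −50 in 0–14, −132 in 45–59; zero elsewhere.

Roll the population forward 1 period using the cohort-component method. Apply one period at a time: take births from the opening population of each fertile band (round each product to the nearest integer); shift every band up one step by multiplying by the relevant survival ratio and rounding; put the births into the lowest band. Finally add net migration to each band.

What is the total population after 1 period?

3939

[period 1]
Births: 1100 × 0.418 = 460
15–29: 730 × 0.955 = 697
30–44: 530 × 0.949 = 503
45–59: 1100 × 0.964 = 1060
60–74: 1530 × 0.916 = 1401
Net migration: 0–14 − 50 → 410; 45–59 − 132 → 928
→ [410, 697, 503, 928, 1401]
Total after period 1: 410 + 697 + 503 + 928 + 1401 = 3939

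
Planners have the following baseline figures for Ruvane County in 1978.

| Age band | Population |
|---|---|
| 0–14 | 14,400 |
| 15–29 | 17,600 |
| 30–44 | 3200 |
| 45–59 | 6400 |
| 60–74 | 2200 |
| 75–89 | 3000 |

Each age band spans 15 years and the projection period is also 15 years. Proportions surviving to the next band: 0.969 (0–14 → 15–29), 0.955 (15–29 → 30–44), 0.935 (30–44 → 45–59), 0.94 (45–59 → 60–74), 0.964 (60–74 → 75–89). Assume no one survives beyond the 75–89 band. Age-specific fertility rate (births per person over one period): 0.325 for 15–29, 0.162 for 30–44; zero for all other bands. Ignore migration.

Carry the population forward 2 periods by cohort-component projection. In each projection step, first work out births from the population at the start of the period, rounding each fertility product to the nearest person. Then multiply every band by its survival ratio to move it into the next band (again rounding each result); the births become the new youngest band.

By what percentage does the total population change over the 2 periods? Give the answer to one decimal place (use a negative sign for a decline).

8.9

Call the bands 1 to 6, youngest first.
— Period 1 —
Births: 17600 × 0.325 = 5720, 3200 × 0.162 = 518 — total 6238
Band 2: 14400 × 0.969 = 13954
Band 3: 17600 × 0.955 = 16808
Band 4: 3200 × 0.935 = 2992
Band 5: 6400 × 0.94 = 6016
Band 6: 2200 × 0.964 = 2121
→ [6238, 13954, 16808, 2992, 6016, 2121]
— Period 2 —
Births: 13954 × 0.325 = 4535, 16808 × 0.162 = 2723 — total 7258
Band 2: 6238 × 0.969 = 6045
Band 3: 13954 × 0.955 = 13326
Band 4: 16808 × 0.935 = 15715
Band 5: 2992 × 0.94 = 2812
Band 6: 6016 × 0.964 = 5799
→ [7258, 6045, 13326, 15715, 2812, 5799]
Total: 46800 → 50955; change = 4155; percentage change = 8.9%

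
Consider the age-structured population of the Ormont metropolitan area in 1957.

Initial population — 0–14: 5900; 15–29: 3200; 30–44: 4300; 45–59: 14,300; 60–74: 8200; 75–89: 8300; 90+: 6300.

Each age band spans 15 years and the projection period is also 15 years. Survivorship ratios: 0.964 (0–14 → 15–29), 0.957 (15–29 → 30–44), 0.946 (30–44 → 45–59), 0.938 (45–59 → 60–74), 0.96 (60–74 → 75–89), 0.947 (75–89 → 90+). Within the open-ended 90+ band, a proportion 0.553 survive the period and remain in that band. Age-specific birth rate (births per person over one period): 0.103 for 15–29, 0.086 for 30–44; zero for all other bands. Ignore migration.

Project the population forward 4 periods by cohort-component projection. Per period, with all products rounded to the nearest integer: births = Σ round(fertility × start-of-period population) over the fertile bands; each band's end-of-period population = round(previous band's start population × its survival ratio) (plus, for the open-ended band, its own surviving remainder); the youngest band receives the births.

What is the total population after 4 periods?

After projecting period 1:
Births: 3200 × 0.103 = 330  |  4300 × 0.086 = 370 — total 700
15–29: 5900 × 0.964 = 5688
30–44: 3200 × 0.957 = 3062
45–59: 4300 × 0.946 = 4068
60–74: 14300 × 0.938 = 13413
75–89: 8200 × 0.96 = 7872
90+: 8300 × 0.947 + 6300 × 0.553 = 7860 + 3484 = 11344
Giving 700 / 5688 / 3062 / 4068 / 13413 / 7872 / 11344.
After projecting period 2:
Births: 5688 × 0.103 = 586  |  3062 × 0.086 = 263 — total 849
15–29: 700 × 0.964 = 675
30–44: 5688 × 0.957 = 5443
45–59: 3062 × 0.946 = 2897
60–74: 4068 × 0.938 = 3816
75–89: 13413 × 0.96 = 12876
90+: 7872 × 0.947 + 11344 × 0.553 = 7455 + 6273 = 13728
Giving 849 / 675 / 5443 / 2897 / 3816 / 12876 / 13728.
After projecting period 3:
Births: 675 × 0.103 = 70  |  5443 × 0.086 = 468 — total 538
15–29: 849 × 0.964 = 818
30–44: 675 × 0.957 = 646
45–59: 5443 × 0.946 = 5149
60–74: 2897 × 0.938 = 2717
75–89: 3816 × 0.96 = 3663
90+: 12876 × 0.947 + 13728 × 0.553 = 12194 + 7592 = 19786
Giving 538 / 818 / 646 / 5149 / 2717 / 3663 / 19786.
After projecting period 4:
Births: 818 × 0.103 = 84  |  646 × 0.086 = 56 — total 140
15–29: 538 × 0.964 = 519
30–44: 818 × 0.957 = 783
45–59: 646 × 0.946 = 611
60–74: 5149 × 0.938 = 4830
75–89: 2717 × 0.96 = 2608
90+: 3663 × 0.947 + 19786 × 0.553 = 3469 + 10942 = 14411
Giving 140 / 519 / 783 / 611 / 4830 / 2608 / 14411.
Total after period 4: 140 + 519 + 783 + 611 + 4830 + 2608 + 14411 = 23902

23902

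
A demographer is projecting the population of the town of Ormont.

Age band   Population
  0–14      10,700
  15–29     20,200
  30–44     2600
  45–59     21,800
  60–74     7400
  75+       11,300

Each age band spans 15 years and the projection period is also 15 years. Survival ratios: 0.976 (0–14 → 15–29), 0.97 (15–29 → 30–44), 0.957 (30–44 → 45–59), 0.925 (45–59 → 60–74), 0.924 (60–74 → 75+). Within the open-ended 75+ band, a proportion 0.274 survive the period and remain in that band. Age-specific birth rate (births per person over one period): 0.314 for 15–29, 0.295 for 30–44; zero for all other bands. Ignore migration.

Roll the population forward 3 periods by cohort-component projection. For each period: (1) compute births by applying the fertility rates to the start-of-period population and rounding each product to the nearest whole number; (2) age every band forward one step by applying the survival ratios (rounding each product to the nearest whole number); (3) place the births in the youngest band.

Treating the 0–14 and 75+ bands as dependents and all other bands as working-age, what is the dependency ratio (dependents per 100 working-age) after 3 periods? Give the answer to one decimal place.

Period 1:
Births: 20200 × 0.314 = 6343  |  2600 × 0.295 = 767 → total 7110
15–29: 10700 × 0.976 = 10443
30–44: 20200 × 0.97 = 19594
45–59: 2600 × 0.957 = 2488
60–74: 21800 × 0.925 = 20165
75+: 7400 × 0.924 + 11300 × 0.274 = 6838 + 3096 = 9934
End of period: [7110, 10443, 19594, 2488, 20165, 9934]
Period 2:
Births: 10443 × 0.314 = 3279  |  19594 × 0.295 = 5780 → total 9059
15–29: 7110 × 0.976 = 6939
30–44: 10443 × 0.97 = 10130
45–59: 19594 × 0.957 = 18751
60–74: 2488 × 0.925 = 2301
75+: 20165 × 0.924 + 9934 × 0.274 = 18632 + 2722 = 21354
End of period: [9059, 6939, 10130, 18751, 2301, 21354]
Period 3:
Births: 6939 × 0.314 = 2179  |  10130 × 0.295 = 2988 → total 5167
15–29: 9059 × 0.976 = 8842
30–44: 6939 × 0.97 = 6731
45–59: 10130 × 0.957 = 9694
60–74: 18751 × 0.925 = 17345
75+: 2301 × 0.924 + 21354 × 0.274 = 2126 + 5851 = 7977
End of period: [5167, 8842, 6731, 9694, 17345, 7977]
Dependents (band 0–14 + band 75+) = 5167 + 7977 = 13144; working-age = 42612; ratio = 13144/42612 × 100 = 30.8

30.8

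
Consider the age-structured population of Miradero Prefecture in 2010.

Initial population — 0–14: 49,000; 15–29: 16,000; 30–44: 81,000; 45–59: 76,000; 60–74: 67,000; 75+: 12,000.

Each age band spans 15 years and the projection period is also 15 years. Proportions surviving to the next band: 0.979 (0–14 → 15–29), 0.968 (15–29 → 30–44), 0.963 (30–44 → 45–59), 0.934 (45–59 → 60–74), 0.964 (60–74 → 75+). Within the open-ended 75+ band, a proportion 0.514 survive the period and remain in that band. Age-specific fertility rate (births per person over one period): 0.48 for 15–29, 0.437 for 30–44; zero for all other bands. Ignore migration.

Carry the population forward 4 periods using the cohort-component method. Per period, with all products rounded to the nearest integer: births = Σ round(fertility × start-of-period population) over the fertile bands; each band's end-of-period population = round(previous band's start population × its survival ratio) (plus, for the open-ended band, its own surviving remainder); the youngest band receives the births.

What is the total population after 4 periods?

Numbering the bands 1..6 from youngest to oldest:
Period 1:
Births: 16000 × 0.48 = 7680 ; 81000 × 0.437 = 35397 → 43077
Band 2: 49000 × 0.979 = 47971
Band 3: 16000 × 0.968 = 15488
Band 4: 81000 × 0.963 = 78003
Band 5: 76000 × 0.934 = 70984
Band 6: 67000 × 0.964 + 12000 × 0.514 = 64588 + 6168 = 70756
End of period: [43077, 47971, 15488, 78003, 70984, 70756]
Period 2:
Births: 47971 × 0.48 = 23026 ; 15488 × 0.437 = 6768 → 29794
Band 2: 43077 × 0.979 = 42172
Band 3: 47971 × 0.968 = 46436
Band 4: 15488 × 0.963 = 14915
Band 5: 78003 × 0.934 = 72855
Band 6: 70984 × 0.964 + 70756 × 0.514 = 68429 + 36369 = 104798
End of period: [29794, 42172, 46436, 14915, 72855, 104798]
Period 3:
Births: 42172 × 0.48 = 20243 ; 46436 × 0.437 = 20293 → 40536
Band 2: 29794 × 0.979 = 29168
Band 3: 42172 × 0.968 = 40822
Band 4: 46436 × 0.963 = 44718
Band 5: 14915 × 0.934 = 13931
Band 6: 72855 × 0.964 + 104798 × 0.514 = 70232 + 53866 = 124098
End of period: [40536, 29168, 40822, 44718, 13931, 124098]
Period 4:
Births: 29168 × 0.48 = 14001 ; 40822 × 0.437 = 17839 → 31840
Band 2: 40536 × 0.979 = 39685
Band 3: 29168 × 0.968 = 28235
Band 4: 40822 × 0.963 = 39312
Band 5: 44718 × 0.934 = 41767
Band 6: 13931 × 0.964 + 124098 × 0.514 = 13429 + 63786 = 77215
End of period: [31840, 39685, 28235, 39312, 41767, 77215]
Total after period 4: 31840 + 39685 + 28235 + 39312 + 41767 + 77215 = 258054

258054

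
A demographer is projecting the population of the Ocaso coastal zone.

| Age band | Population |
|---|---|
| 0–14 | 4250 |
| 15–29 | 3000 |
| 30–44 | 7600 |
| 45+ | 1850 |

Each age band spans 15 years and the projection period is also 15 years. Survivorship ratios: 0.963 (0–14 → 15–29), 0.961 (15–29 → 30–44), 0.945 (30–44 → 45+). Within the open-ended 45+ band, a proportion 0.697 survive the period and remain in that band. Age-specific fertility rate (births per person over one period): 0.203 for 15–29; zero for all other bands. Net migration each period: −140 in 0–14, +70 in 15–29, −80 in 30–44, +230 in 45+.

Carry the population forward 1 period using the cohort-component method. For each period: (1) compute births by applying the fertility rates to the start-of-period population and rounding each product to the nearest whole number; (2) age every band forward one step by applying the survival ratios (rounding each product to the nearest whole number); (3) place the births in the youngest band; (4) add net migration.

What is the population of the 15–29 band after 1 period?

4163

(Bands numbered youngest = 1 to oldest = 4.)
[period 1]
Births: 3000 × 0.203 = 609
Band 2: 4250 × 0.963 = 4093
Band 3: 3000 × 0.961 = 2883
Band 4: 7600 × 0.945 + 1850 × 0.697 = 7182 + 1289 = 8471
Net migration: Band 1 − 140 → 469; Band 2 + 70 → 4163; Band 3 − 80 → 2803; Band 4 + 230 → 8701
Giving 469 / 4163 / 2803 / 8701.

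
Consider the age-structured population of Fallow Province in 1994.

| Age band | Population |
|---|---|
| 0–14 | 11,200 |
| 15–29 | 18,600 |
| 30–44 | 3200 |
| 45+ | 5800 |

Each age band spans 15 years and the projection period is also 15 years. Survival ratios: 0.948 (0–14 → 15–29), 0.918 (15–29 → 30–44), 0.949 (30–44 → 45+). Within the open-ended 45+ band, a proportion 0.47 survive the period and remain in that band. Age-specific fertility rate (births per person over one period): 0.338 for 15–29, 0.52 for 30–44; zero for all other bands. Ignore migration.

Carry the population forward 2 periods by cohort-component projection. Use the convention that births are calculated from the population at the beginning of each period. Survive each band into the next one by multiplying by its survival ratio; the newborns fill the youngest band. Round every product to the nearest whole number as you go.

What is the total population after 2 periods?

Period 1.
Births: 18600 × 0.338 = 6287  |  3200 × 0.52 = 1664 ⇒ total 7951
15–29: 11200 × 0.948 = 10618
30–44: 18600 × 0.918 = 17075
45+: 3200 × 0.949 + 5800 × 0.47 = 3037 + 2726 = 5763
Giving 7951 / 10618 / 17075 / 5763.
Period 2.
Births: 10618 × 0.338 = 3589  |  17075 × 0.52 = 8879 ⇒ total 12468
15–29: 7951 × 0.948 = 7538
30–44: 10618 × 0.918 = 9747
45+: 17075 × 0.949 + 5763 × 0.47 = 16204 + 2709 = 18913
Giving 12468 / 7538 / 9747 / 18913.
Total after period 2: 12468 + 7538 + 9747 + 18913 = 48666

48666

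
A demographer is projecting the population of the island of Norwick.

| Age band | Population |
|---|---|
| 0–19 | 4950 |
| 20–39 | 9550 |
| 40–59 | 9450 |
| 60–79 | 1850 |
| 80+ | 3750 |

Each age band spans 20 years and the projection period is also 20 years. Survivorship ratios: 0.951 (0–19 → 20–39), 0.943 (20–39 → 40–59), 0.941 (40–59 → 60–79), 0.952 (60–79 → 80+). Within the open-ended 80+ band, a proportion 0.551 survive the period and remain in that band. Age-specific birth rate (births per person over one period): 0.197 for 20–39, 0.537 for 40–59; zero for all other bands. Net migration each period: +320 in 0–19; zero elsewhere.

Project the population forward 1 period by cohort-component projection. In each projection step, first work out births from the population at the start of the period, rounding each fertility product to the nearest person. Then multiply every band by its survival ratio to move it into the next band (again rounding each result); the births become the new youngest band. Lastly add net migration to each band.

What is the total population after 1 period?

33708

After projecting period 1:
Births: 9550 * 0.197 = 1881 ; 9450 * 0.537 = 5075 → 6956
20–39: 4950 * 0.951 = 4707
40–59: 9550 * 0.943 = 9006
60–79: 9450 * 0.941 = 8892
80+: 1850 * 0.952 + 3750 * 0.551 = 1761 + 2066 = 3827
Net migration: 0–19 + 320 → 7276
Population now: 0–19=7276, 20–39=4707, 40–59=9006, 60–79=8892, 80+=3827
Total after period 1: 7276 + 4707 + 9006 + 8892 + 3827 = 33708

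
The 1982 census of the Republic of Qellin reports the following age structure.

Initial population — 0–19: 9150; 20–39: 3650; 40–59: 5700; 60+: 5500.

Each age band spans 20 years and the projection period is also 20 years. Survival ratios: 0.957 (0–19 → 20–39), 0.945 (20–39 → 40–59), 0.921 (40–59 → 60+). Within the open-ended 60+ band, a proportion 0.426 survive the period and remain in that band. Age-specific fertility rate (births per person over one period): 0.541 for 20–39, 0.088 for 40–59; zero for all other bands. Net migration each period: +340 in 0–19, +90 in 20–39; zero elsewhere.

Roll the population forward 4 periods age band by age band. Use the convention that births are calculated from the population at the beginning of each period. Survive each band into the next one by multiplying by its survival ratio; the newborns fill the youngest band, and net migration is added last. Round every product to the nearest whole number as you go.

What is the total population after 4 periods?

17859

[period 1]
Births: 3650 * 0.541 = 1975  |  5700 * 0.088 = 502 → 2477
20–39: 9150 * 0.957 = 8757
40–59: 3650 * 0.945 = 3449
60+: 5700 * 0.921 + 5500 * 0.426 = 5250 + 2343 = 7593
Net migration: 0–19 + 340 → 2817; 20–39 + 90 → 8847
Population now: 0–19=2817, 20–39=8847, 40–59=3449, 60+=7593
[period 2]
Births: 8847 * 0.541 = 4786  |  3449 * 0.088 = 304 → 5090
20–39: 2817 * 0.957 = 2696
40–59: 8847 * 0.945 = 8360
60+: 3449 * 0.921 + 7593 * 0.426 = 3177 + 3235 = 6412
Net migration: 0–19 + 340 → 5430; 20–39 + 90 → 2786
Population now: 0–19=5430, 20–39=2786, 40–59=8360, 60+=6412
[period 3]
Births: 2786 * 0.541 = 1507  |  8360 * 0.088 = 736 → 2243
20–39: 5430 * 0.957 = 5197
40–59: 2786 * 0.945 = 2633
60+: 8360 * 0.921 + 6412 * 0.426 = 7700 + 2732 = 10432
Net migration: 0–19 + 340 → 2583; 20–39 + 90 → 5287
Population now: 0–19=2583, 20–39=5287, 40–59=2633, 60+=10432
[period 4]
Births: 5287 * 0.541 = 2860  |  2633 * 0.088 = 232 → 3092
20–39: 2583 * 0.957 = 2472
40–59: 5287 * 0.945 = 4996
60+: 2633 * 0.921 + 10432 * 0.426 = 2425 + 4444 = 6869
Net migration: 0–19 + 340 → 3432; 20–39 + 90 → 2562
Population now: 0–19=3432, 20–39=2562, 40–59=4996, 60+=6869
Total after period 4: 3432 + 2562 + 4996 + 6869 = 17859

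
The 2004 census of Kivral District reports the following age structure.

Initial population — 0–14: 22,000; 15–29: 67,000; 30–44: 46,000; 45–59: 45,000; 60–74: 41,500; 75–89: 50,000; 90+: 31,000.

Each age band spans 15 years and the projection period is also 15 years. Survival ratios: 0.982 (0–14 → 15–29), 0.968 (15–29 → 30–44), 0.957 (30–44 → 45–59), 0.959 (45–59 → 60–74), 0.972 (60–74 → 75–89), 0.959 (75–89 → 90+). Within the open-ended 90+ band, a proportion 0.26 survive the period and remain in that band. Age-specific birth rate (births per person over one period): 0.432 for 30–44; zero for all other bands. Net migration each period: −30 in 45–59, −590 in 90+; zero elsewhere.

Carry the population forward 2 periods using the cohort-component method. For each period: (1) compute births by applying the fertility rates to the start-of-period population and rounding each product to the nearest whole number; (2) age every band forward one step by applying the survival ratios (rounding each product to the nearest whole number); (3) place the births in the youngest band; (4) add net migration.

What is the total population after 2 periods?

Call the groups 1 to 7, youngest first.
[period 1]
Births: 46000 * 0.432 = 19872
Group 2: 22000 * 0.982 = 21604
Group 3: 67000 * 0.968 = 64856
Group 4: 46000 * 0.957 = 44022
Group 5: 45000 * 0.959 = 43155
Group 6: 41500 * 0.972 = 40338
Group 7: 50000 * 0.959 + 31000 * 0.26 = 47950 + 8060 = 56010
Net migration: Group 4 − 30 → 43992; Group 7 − 590 → 55420
→ [19872, 21604, 64856, 43992, 43155, 40338, 55420]
[period 2]
Births: 64856 * 0.432 = 28018
Group 2: 19872 * 0.982 = 19514
Group 3: 21604 * 0.968 = 20913
Group 4: 64856 * 0.957 = 62067
Group 5: 43992 * 0.959 = 42188
Group 6: 43155 * 0.972 = 41947
Group 7: 40338 * 0.959 + 55420 * 0.26 = 38684 + 14409 = 53093
Net migration: Group 4 − 30 → 62037; Group 7 − 590 → 52503
→ [28018, 19514, 20913, 62037, 42188, 41947, 52503]
Total after period 2: 28018 + 19514 + 20913 + 62037 + 42188 + 41947 + 52503 = 267120

267120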